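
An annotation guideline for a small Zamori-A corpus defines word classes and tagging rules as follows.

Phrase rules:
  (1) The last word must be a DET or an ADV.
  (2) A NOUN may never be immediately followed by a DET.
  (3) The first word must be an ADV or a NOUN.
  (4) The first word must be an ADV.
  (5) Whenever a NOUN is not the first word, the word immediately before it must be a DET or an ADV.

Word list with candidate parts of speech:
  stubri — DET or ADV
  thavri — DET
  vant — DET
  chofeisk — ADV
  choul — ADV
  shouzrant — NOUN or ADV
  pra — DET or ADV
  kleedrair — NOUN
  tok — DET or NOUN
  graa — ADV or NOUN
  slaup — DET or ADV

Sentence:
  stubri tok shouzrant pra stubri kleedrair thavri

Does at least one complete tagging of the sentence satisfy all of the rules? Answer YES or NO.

NO

Candidates per position — 1:stubri {DET,ADV}; 2:tok {DET,NOUN}; 3:shouzrant {NOUN,ADV}; 4:pra {DET,ADV}; 5:stubri {DET,ADV}; 6:kleedrair {NOUN}; 7:thavri {DET}.
Rule 2 cannot be satisfied by any choice of tags from the lexicon.
So there is no consistent tagging.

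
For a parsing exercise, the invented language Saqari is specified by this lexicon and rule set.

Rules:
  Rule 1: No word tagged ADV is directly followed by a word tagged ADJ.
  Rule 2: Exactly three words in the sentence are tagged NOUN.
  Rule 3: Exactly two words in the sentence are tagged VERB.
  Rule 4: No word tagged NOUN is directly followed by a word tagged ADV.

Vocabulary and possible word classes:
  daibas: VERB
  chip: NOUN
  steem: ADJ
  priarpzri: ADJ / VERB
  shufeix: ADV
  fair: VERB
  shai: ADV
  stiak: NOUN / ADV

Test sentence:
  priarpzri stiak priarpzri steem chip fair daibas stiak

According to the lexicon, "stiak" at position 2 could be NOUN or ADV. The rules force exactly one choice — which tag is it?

Candidates per position — 1:priarpzri {ADJ,VERB}; 2:stiak {NOUN,ADV}; 3:priarpzri {ADJ,VERB}; 4:steem {ADJ}; 5:chip {NOUN}; 6:fair {VERB}; 7:daibas {VERB}; 8:stiak {NOUN,ADV}.
Position 1: VERB is ruled out by rule 3; that leaves ADJ.
Position 2: ADV is ruled out by rule 2; that leaves NOUN.
Position 3: VERB is ruled out by rule 3; that leaves ADJ.
Position 8: ADV is ruled out by rule 2; that leaves NOUN.
That leaves exactly one tagging: ADJ NOUN ADJ ADJ NOUN VERB VERB NOUN.
Check: rule 1 ✓; rule 2 ✓; rule 3 ✓; rule 4 ✓.

NOUN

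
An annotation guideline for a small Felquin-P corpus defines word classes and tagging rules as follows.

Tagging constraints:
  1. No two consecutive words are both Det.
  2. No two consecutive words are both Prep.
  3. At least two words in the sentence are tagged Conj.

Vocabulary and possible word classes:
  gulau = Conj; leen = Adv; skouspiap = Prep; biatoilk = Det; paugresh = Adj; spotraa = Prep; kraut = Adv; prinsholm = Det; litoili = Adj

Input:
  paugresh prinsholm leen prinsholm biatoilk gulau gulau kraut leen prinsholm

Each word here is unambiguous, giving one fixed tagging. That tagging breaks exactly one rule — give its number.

1

Fixed tagging: Adj Det Adv Det Det Conj Conj Adv Adv Det.
Rule check: R1 ✗, R2 ✓, R3 ✓.
Only rule 1 fails.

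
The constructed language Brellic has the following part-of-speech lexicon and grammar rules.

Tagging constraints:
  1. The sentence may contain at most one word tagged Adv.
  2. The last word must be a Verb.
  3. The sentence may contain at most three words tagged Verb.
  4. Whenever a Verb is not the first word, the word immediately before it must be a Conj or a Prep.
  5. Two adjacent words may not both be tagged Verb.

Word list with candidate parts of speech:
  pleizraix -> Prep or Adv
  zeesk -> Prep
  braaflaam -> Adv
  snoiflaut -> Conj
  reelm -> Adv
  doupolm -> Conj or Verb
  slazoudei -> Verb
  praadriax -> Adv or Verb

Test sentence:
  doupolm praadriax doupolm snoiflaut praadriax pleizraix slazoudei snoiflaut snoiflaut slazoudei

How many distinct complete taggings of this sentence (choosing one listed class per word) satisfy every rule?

2

Candidates per position — 1:doupolm {Conj,Verb}; 2:praadriax {Adv,Verb}; 3:doupolm {Conj,Verb}; 4:snoiflaut {Conj}; 5:praadriax {Adv,Verb}; 6:pleizraix {Prep,Adv}; 7:slazoudei {Verb}; 8:snoiflaut {Conj}; 9:snoiflaut {Conj}; 10:slazoudei {Verb}.
There are 32 candidate sequences in total.
The sequences that satisfy every rule: Conj Adv Conj Conj Verb Prep Verb Conj Conj Verb; Conj Verb Conj Conj Adv Prep Verb Conj Conj Verb.
Count = 2.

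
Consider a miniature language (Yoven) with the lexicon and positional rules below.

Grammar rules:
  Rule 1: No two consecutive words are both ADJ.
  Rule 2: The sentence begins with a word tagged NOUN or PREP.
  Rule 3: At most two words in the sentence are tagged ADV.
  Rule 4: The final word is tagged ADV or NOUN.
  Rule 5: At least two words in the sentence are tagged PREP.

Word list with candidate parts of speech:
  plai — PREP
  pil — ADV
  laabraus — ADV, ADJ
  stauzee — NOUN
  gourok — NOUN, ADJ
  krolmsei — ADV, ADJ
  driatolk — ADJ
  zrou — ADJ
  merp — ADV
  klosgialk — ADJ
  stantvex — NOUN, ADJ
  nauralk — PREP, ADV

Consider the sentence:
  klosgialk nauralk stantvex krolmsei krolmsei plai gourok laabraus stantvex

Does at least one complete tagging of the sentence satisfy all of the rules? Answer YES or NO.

Candidates per position — 1:klosgialk {ADJ}; 2:nauralk {PREP,ADV}; 3:stantvex {NOUN,ADJ}; 4:krolmsei {ADV,ADJ}; 5:krolmsei {ADV,ADJ}; 6:plai {PREP}; 7:gourok {NOUN,ADJ}; 8:laabraus {ADV,ADJ}; 9:stantvex {NOUN,ADJ}.
Rule 2 cannot be satisfied by any choice of tags from the lexicon.
So there is no consistent tagging.

NO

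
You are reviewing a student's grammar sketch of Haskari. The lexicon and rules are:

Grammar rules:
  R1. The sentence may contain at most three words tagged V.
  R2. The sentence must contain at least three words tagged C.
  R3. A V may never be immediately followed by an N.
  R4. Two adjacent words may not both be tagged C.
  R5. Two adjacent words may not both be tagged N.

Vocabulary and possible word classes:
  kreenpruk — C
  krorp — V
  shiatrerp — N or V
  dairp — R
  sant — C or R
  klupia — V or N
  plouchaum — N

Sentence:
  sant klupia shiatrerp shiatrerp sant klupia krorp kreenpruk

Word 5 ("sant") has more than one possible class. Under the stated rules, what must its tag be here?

Candidates per position — 1:sant {C,R}; 2:klupia {V,N}; 3:shiatrerp {N,V}; 4:shiatrerp {N,V}; 5:sant {C,R}; 6:klupia {V,N}; 7:krorp {V}; 8:kreenpruk {C}.
Position 1: tagging it R would leave rule 2 unsatisfiable, so it must be C.
Position 5: tagging it R would leave rule 2 unsatisfiable, so it must be C.
The remaining ambiguous positions (2, 3, 4, 6) are resolved jointly — only one combination satisfies every rule.
The only consistent sequence is: C N V V C N V C.
Check: rule 1 ✓; rule 2 ✓; rule 3 ✓; rule 4 ✓; rule 5 ✓.

C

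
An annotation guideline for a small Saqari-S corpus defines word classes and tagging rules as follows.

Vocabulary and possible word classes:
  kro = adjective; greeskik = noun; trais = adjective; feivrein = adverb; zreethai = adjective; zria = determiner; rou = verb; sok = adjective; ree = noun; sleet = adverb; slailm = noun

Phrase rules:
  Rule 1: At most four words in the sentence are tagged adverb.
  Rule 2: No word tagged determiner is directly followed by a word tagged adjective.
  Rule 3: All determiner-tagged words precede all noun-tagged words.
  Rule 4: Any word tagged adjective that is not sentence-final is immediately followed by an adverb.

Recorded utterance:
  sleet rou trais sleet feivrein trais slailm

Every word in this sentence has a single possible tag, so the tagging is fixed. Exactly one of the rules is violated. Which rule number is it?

4

Fixed tagging: adverb verb adjective adverb adverb adjective noun.
Rule check: R1 ✓, R2 ✓, R3 ✓, R4 ✗.
Only rule 4 fails.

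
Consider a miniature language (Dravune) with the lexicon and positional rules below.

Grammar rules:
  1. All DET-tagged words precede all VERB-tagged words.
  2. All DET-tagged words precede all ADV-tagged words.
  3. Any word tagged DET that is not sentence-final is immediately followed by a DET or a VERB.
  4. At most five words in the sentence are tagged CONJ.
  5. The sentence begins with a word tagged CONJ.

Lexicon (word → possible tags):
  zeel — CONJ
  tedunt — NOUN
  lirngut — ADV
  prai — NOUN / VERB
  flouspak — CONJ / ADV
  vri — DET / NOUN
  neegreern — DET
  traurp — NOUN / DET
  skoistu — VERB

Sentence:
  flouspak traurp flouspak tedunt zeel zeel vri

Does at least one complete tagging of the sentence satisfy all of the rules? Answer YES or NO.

YES

Candidates per position — 1:flouspak {CONJ,ADV}; 2:traurp {NOUN,DET}; 3:flouspak {CONJ,ADV}; 4:tedunt {NOUN}; 5:zeel {CONJ}; 6:zeel {CONJ}; 7:vri {DET,NOUN}.
One satisfying assignment: CONJ NOUN CONJ NOUN CONJ CONJ NOUN.
Rule-by-rule: rule 1 ✓; rule 2 ✓; rule 3 ✓; rule 4 ✓; rule 5 ✓.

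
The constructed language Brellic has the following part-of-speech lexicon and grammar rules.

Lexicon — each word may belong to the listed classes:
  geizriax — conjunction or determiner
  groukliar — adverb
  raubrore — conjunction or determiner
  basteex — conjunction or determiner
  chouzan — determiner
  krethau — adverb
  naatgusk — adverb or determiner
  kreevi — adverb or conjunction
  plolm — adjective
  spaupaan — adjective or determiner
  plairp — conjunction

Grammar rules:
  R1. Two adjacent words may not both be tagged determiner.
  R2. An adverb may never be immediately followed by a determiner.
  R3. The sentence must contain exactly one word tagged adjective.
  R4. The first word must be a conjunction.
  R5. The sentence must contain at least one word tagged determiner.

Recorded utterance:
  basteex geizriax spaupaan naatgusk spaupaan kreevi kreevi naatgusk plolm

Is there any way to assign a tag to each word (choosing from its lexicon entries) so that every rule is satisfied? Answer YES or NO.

NO

Candidates per position — 1:basteex {conjunction,determiner}; 2:geizriax {conjunction,determiner}; 3:spaupaan {adjective,determiner}; 4:naatgusk {adverb,determiner}; 5:spaupaan {adjective,determiner}; 6:kreevi {adverb,conjunction}; 7:kreevi {adverb,conjunction}; 8:naatgusk {adverb,determiner}; 9:plolm {adjective}.
Every candidate sequence violates at least one rule; no consistent tagging exists.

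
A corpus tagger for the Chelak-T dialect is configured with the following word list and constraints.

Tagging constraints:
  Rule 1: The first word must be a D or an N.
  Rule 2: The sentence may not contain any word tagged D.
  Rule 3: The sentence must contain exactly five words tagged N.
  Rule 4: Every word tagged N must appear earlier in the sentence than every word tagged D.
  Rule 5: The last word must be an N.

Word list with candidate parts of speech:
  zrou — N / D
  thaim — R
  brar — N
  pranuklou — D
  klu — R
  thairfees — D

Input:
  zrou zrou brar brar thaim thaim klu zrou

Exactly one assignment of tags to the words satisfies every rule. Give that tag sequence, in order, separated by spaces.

N N N N R R R N

Candidates per position — 1:zrou {N,D}; 2:zrou {N,D}; 3:brar {N}; 4:brar {N}; 5:thaim {R}; 6:thaim {R}; 7:klu {R}; 8:zrou {N,D}.
Position 1: tagging it D would leave rule 2 unsatisfiable, so it must be N.
Position 2: tagging it D would leave rule 2 unsatisfiable, so it must be N.
Position 8: tagging it D would leave rule 2 unsatisfiable, so it must be N.
So the tagging must be: N N N N R R R N.
Rule-by-rule: rule 1 satisfied; rule 2 satisfied; rule 3 satisfied; rule 4 satisfied; rule 5 satisfied.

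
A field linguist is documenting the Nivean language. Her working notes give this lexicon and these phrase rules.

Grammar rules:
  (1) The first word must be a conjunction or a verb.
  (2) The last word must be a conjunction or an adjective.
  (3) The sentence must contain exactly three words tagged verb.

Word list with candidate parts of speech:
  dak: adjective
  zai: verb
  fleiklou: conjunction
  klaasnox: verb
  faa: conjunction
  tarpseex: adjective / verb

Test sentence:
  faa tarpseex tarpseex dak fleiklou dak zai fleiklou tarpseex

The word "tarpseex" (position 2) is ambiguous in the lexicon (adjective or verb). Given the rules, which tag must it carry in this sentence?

verb

Candidates per position — 1:faa {conjunction}; 2:tarpseex {adjective,verb}; 3:tarpseex {adjective,verb}; 4:dak {adjective}; 5:fleiklou {conjunction}; 6:dak {adjective}; 7:zai {verb}; 8:fleiklou {conjunction}; 9:tarpseex {adjective,verb}.
Position 9: tagging it verb would leave rule 2 unsatisfiable, so it must be adjective.
Position 2: tagging it adjective would leave rule 3 unsatisfiable, so it must be verb.
Position 3: tagging it adjective would leave rule 3 unsatisfiable, so it must be verb.
The unique satisfying tagging is: conjunction verb verb adjective conjunction adjective verb conjunction adjective.
Check: rule 1 ok; rule 2 ok; rule 3 ok.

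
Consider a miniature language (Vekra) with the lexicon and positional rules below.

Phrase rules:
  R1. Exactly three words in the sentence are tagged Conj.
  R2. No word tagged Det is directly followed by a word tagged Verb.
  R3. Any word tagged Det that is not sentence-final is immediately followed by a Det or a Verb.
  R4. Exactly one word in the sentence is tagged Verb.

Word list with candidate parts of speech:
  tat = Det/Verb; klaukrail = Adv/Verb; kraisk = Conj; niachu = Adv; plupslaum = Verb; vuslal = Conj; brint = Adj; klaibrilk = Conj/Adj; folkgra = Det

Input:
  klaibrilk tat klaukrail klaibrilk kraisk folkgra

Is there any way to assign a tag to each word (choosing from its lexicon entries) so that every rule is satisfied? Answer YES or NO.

YES

Candidates per position — 1:klaibrilk {Conj,Adj}; 2:tat {Det,Verb}; 3:klaukrail {Adv,Verb}; 4:klaibrilk {Conj,Adj}; 5:kraisk {Conj}; 6:folkgra {Det}.
One satisfying assignment: Conj Verb Adv Conj Conj Det.
Checking: rule 1 ok; rule 2 ok; rule 3 ok; rule 4 ok.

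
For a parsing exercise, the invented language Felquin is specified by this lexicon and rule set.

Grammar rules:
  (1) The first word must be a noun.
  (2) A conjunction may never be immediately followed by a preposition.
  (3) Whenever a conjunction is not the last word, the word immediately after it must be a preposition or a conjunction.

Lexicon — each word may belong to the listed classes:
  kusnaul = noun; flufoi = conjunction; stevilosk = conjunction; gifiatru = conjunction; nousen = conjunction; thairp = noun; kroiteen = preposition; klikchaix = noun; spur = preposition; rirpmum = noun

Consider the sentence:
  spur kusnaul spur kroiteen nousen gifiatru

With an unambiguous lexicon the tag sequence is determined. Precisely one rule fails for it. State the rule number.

1

Fixed tagging: preposition noun preposition preposition conjunction conjunction.
Rule check: R1 fail, R2 pass, R3 pass.
Only rule 1 fails.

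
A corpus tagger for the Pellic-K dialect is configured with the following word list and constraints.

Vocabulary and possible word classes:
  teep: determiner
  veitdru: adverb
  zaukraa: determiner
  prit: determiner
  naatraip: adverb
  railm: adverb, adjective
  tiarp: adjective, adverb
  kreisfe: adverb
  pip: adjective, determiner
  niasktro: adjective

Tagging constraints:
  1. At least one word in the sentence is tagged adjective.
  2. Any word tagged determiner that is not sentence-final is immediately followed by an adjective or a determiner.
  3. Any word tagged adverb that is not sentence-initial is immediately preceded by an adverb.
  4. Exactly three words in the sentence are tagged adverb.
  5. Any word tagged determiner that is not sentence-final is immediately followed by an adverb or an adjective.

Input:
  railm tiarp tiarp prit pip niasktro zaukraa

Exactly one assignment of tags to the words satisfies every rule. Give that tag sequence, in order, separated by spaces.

adverb adverb adverb determiner adjective adjective determiner

Candidates per position — 1:railm {adverb,adjective}; 2:tiarp {adjective,adverb}; 3:tiarp {adjective,adverb}; 4:prit {determiner}; 5:pip {adjective,determiner}; 6:niasktro {adjective}; 7:zaukraa {determiner}.
Word 1 cannot be adjective — rule 4 would then fail for every completion. It is adverb.
Word 2 cannot be adjective — rule 4 would then fail for every completion. It is adverb.
Word 3 cannot be adjective — rule 4 would then fail for every completion. It is adverb.
Word 5 cannot be determiner — rule 5 would then fail for every completion. It is adjective.
That leaves exactly one tagging: adverb adverb adverb determiner adjective adjective determiner.
Checking: rule 1 ok; rule 2 ok; rule 3 ok; rule 4 ok; rule 5 ok.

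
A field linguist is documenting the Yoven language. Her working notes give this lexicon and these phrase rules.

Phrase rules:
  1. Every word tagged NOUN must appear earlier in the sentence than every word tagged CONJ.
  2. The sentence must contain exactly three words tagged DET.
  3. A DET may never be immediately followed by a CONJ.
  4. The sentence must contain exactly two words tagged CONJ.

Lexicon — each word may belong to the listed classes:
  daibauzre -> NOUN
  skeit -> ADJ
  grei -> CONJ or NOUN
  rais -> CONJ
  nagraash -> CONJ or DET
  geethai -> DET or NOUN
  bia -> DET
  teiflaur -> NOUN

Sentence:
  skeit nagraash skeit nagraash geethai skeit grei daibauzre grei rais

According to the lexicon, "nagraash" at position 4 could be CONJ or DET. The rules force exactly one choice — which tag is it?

DET

Candidates per position — 1:skeit {ADJ}; 2:nagraash {CONJ,DET}; 3:skeit {ADJ}; 4:nagraash {CONJ,DET}; 5:geethai {DET,NOUN}; 6:skeit {ADJ}; 7:grei {CONJ,NOUN}; 8:daibauzre {NOUN}; 9:grei {CONJ,NOUN}; 10:rais {CONJ}.
Position 2: CONJ is ruled out by rule 1; that leaves DET.
Position 4: CONJ is ruled out by rule 1; that leaves DET.
Position 5: NOUN is ruled out by rule 2; that leaves DET.
Position 7: CONJ is ruled out by rule 1; that leaves NOUN.
Position 9: NOUN is ruled out by rule 4; that leaves CONJ.
The only consistent sequence is: ADJ DET ADJ DET DET ADJ NOUN NOUN CONJ CONJ.
Check: rule 1 ok; rule 2 ok; rule 3 ok; rule 4 ok.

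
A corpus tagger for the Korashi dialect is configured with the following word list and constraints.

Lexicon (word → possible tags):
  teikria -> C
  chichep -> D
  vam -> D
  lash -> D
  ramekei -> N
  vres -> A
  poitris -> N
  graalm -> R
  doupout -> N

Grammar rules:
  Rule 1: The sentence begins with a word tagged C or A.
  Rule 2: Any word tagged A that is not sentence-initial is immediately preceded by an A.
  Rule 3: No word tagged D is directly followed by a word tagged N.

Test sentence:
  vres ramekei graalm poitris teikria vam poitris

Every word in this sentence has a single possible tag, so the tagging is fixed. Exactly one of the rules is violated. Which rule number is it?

3

Fixed tagging: A N R N C D N.
Rule check: R1 ok, R2 ok, R3 fails.
Only rule 3 fails.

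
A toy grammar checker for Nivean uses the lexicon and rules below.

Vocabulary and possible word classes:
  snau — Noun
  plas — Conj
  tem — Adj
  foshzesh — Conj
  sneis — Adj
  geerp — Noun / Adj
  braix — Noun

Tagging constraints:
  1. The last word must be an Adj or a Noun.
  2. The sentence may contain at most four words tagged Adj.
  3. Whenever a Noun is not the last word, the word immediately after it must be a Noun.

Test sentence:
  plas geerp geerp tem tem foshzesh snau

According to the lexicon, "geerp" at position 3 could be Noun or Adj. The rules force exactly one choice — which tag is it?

Adj

Candidates per position — 1:plas {Conj}; 2:geerp {Noun,Adj}; 3:geerp {Noun,Adj}; 4:tem {Adj}; 5:tem {Adj}; 6:foshzesh {Conj}; 7:snau {Noun}.
Word 2 cannot be Noun — rule 3 would then fail for every completion. It is Adj.
Word 3 cannot be Noun — rule 3 would then fail for every completion. It is Adj.
The unique satisfying tagging is: Conj Adj Adj Adj Adj Conj Noun.
Check: rule 1 satisfied; rule 2 satisfied; rule 3 satisfied.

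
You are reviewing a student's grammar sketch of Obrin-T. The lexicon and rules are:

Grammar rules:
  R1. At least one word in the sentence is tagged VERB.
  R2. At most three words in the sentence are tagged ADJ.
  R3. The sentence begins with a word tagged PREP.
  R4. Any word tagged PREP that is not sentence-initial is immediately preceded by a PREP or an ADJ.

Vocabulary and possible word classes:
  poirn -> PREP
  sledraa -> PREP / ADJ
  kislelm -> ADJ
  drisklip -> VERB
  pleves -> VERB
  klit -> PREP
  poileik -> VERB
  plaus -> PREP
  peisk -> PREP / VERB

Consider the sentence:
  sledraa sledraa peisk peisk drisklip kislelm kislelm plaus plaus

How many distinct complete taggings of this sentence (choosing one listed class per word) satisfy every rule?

6

Candidates per position — 1:sledraa {PREP,ADJ}; 2:sledraa {PREP,ADJ}; 3:peisk {PREP,VERB}; 4:peisk {PREP,VERB}; 5:drisklip {VERB}; 6:kislelm {ADJ}; 7:kislelm {ADJ}; 8:plaus {PREP}; 9:plaus {PREP}.
There are 16 candidate sequences in total.
Checking each against the rules leaves 6 sequences.
Count = 6.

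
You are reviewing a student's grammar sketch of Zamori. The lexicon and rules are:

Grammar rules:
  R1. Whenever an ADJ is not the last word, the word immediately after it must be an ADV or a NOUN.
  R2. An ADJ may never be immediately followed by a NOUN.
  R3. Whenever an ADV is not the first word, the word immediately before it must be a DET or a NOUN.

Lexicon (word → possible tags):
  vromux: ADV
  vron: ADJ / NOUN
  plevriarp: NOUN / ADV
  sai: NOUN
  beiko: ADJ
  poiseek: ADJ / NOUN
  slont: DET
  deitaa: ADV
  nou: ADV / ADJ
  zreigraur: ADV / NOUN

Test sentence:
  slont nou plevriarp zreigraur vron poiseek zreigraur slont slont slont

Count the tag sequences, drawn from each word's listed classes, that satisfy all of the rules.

Candidates per position — 1:slont {DET}; 2:nou {ADV,ADJ}; 3:plevriarp {NOUN,ADV}; 4:zreigraur {ADV,NOUN}; 5:vron {ADJ,NOUN}; 6:poiseek {ADJ,NOUN}; 7:zreigraur {ADV,NOUN}; 8:slont {DET}; 9:slont {DET}; 10:slont {DET}.
There are 64 candidate sequences in total.
The sequences that satisfy every rule: DET ADV NOUN ADV NOUN NOUN ADV DET DET DET; DET ADV NOUN ADV NOUN NOUN NOUN DET DET DET; DET ADV NOUN NOUN NOUN NOUN ADV DET DET DET; DET ADV NOUN NOUN NOUN NOUN NOUN DET DET DET.
Count = 4.

4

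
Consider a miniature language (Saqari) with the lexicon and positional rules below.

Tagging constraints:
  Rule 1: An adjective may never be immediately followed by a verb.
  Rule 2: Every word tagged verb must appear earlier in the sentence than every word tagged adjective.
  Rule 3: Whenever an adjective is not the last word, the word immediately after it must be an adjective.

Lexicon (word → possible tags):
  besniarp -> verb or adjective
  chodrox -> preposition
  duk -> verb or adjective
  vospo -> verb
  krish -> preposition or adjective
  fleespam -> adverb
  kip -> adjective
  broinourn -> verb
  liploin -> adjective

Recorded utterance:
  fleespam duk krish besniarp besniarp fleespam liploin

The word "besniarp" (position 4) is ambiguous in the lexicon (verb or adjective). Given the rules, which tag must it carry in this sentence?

verb

Candidates per position — 1:fleespam {adverb}; 2:duk {verb,adjective}; 3:krish {preposition,adjective}; 4:besniarp {verb,adjective}; 5:besniarp {verb,adjective}; 6:fleespam {adverb}; 7:liploin {adjective}.
Position 2: tagging it adjective would leave rule 3 unsatisfiable, so it must be verb.
Position 3: tagging it adjective would leave rule 3 unsatisfiable, so it must be preposition.
Position 4: tagging it adjective would leave rule 3 unsatisfiable, so it must be verb.
Position 5: tagging it adjective would leave rule 3 unsatisfiable, so it must be verb.
That leaves exactly one tagging: adverb verb preposition verb verb adverb adjective.
Check: rule 1 ✓; rule 2 ✓; rule 3 ✓.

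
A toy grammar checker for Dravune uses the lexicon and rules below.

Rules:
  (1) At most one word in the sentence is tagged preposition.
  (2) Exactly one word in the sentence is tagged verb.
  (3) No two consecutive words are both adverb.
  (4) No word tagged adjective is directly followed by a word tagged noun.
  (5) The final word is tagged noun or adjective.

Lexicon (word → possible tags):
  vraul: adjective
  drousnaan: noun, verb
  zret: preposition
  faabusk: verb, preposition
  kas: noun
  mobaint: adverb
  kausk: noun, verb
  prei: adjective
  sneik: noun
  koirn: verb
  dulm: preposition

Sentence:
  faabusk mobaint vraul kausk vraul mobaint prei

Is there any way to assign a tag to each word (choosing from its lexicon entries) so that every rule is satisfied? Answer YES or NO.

Candidates per position — 1:faabusk {verb,preposition}; 2:mobaint {adverb}; 3:vraul {adjective}; 4:kausk {noun,verb}; 5:vraul {adjective}; 6:mobaint {adverb}; 7:prei {adjective}.
One satisfying assignment: preposition adverb adjective verb adjective adverb adjective.
Rule-by-rule: rule 1 holds; rule 2 holds; rule 3 holds; rule 4 holds; rule 5 holds.

YES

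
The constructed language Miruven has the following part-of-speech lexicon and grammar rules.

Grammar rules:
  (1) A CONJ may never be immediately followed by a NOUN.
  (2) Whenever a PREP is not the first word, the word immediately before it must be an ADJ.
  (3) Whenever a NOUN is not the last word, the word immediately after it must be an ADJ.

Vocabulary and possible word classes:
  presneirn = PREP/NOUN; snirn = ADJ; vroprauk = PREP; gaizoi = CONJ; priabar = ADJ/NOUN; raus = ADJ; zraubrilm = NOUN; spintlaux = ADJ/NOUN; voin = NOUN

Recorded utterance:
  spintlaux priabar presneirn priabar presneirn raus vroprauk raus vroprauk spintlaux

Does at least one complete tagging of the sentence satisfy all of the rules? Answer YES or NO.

YES

Candidates per position — 1:spintlaux {ADJ,NOUN}; 2:priabar {ADJ,NOUN}; 3:presneirn {PREP,NOUN}; 4:priabar {ADJ,NOUN}; 5:presneirn {PREP,NOUN}; 6:raus {ADJ}; 7:vroprauk {PREP}; 8:raus {ADJ}; 9:vroprauk {PREP}; 10:spintlaux {ADJ,NOUN}.
One satisfying assignment: NOUN ADJ PREP ADJ NOUN ADJ PREP ADJ PREP NOUN.
Check: rule 1 holds; rule 2 holds; rule 3 holds.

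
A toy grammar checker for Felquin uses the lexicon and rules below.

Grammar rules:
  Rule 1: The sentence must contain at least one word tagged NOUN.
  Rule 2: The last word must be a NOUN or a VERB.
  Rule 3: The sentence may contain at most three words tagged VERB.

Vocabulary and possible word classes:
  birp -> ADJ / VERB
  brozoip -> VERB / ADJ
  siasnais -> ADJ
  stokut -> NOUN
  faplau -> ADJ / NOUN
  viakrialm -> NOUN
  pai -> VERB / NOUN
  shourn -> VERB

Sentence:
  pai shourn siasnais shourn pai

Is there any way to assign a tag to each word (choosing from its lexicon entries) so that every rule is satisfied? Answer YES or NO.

Candidates per position — 1:pai {VERB,NOUN}; 2:shourn {VERB}; 3:siasnais {ADJ}; 4:shourn {VERB}; 5:pai {VERB,NOUN}.
One satisfying assignment: NOUN VERB ADJ VERB NOUN.
Verifying each rule — rule 1 ✓; rule 2 ✓; rule 3 ✓.

YES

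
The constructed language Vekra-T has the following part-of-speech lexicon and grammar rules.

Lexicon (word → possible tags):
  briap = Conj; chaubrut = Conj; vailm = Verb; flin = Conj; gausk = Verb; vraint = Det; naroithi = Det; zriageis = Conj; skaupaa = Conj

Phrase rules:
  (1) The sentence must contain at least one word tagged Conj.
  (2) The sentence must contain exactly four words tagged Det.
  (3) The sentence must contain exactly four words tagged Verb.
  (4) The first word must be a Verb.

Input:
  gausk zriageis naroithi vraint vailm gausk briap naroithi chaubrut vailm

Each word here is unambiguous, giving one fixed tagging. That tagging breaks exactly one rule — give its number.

Fixed tagging: Verb Conj Det Det Verb Verb Conj Det Conj Verb.
Checking each rule: R1 pass, R2 fail, R3 pass, R4 pass.
Only rule 2 fails.

2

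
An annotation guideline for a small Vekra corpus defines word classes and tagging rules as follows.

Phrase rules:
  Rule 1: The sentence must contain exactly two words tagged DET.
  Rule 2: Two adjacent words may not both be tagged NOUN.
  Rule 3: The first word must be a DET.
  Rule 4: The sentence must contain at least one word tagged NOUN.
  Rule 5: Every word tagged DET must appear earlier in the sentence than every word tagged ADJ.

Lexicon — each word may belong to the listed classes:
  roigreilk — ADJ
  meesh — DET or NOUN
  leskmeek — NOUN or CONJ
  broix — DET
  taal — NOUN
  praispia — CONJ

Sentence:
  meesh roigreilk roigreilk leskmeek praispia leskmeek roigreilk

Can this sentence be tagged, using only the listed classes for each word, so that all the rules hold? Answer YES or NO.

Candidates per position — 1:meesh {DET,NOUN}; 2:roigreilk {ADJ}; 3:roigreilk {ADJ}; 4:leskmeek {NOUN,CONJ}; 5:praispia {CONJ}; 6:leskmeek {NOUN,CONJ}; 7:roigreilk {ADJ}.
Rule 1 cannot be satisfied by any choice of tags from the lexicon.
So there is no consistent tagging.

NO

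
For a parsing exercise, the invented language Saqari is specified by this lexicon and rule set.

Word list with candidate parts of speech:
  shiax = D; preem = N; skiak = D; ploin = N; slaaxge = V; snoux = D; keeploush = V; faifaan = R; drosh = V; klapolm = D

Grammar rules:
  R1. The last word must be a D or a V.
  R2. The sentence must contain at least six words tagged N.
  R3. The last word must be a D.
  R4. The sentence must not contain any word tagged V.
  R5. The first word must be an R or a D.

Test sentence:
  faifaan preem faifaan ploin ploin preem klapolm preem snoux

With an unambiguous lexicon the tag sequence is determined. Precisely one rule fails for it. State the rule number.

2

Fixed tagging: R N R N N N D N D.
Rule check: R1 ok, R2 fails, R3 ok, R4 ok, R5 ok.
Only rule 2 fails.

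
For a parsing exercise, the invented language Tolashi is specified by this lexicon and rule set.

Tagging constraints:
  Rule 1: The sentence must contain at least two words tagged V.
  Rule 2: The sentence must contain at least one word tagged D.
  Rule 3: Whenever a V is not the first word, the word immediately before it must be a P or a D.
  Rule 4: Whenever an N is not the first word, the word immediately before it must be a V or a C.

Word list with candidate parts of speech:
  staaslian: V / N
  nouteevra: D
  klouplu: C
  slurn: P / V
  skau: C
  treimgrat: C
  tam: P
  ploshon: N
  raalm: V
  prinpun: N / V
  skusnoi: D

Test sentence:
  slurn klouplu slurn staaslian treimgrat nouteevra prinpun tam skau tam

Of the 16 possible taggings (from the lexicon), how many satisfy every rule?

2

Candidates per position — 1:slurn {P,V}; 2:klouplu {C}; 3:slurn {P,V}; 4:staaslian {V,N}; 5:treimgrat {C}; 6:nouteevra {D}; 7:prinpun {N,V}; 8:tam {P}; 9:skau {C}; 10:tam {P}.
There are 16 candidate sequences in total.
The sequences that satisfy every rule: P C P V C D V P C P; V C P V C D V P C P.
Count = 2.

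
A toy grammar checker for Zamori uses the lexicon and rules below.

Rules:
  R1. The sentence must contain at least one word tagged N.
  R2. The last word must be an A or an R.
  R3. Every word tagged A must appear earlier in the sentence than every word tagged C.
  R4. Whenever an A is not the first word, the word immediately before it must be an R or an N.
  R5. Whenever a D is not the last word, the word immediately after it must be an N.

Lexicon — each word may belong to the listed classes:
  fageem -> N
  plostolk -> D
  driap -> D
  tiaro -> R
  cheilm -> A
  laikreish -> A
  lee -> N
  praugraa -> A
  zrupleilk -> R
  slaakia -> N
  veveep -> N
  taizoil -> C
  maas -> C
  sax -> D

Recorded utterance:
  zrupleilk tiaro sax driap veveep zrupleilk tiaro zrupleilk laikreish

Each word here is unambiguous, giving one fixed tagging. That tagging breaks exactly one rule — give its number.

Fixed tagging: R R D D N R R R A.
Rule check: R1 ✓, R2 ✓, R3 ✓, R4 ✓, R5 ✗.
Only rule 5 fails.

5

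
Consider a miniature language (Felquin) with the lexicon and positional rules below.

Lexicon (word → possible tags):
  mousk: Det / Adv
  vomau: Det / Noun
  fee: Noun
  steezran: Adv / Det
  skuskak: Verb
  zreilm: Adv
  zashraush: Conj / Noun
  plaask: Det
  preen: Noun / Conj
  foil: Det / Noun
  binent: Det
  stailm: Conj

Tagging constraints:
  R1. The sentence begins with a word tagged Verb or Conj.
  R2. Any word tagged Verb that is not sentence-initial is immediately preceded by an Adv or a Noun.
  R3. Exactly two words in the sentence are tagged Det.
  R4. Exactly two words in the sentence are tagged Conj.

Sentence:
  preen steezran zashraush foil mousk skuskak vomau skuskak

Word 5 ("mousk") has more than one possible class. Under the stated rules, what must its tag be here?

Candidates per position — 1:preen {Noun,Conj}; 2:steezran {Adv,Det}; 3:zashraush {Conj,Noun}; 4:foil {Det,Noun}; 5:mousk {Det,Adv}; 6:skuskak {Verb}; 7:vomau {Det,Noun}; 8:skuskak {Verb}.
Word 1 cannot be Noun — rule 1 would then fail for every completion. It is Conj.
Word 3 cannot be Noun — rule 4 would then fail for every completion. It is Conj.
Word 5 cannot be Det — rule 2 would then fail for every completion. It is Adv.
Word 7 cannot be Det — rule 2 would then fail for every completion. It is Noun.
Word 2 cannot be Adv — rule 3 would then fail for every completion. It is Det.
Word 4 cannot be Noun — rule 3 would then fail for every completion. It is Det.
So the tagging must be: Conj Det Conj Det Adv Verb Noun Verb.
Verifying each rule — rule 1 ok; rule 2 ok; rule 3 ok; rule 4 ok.

Adv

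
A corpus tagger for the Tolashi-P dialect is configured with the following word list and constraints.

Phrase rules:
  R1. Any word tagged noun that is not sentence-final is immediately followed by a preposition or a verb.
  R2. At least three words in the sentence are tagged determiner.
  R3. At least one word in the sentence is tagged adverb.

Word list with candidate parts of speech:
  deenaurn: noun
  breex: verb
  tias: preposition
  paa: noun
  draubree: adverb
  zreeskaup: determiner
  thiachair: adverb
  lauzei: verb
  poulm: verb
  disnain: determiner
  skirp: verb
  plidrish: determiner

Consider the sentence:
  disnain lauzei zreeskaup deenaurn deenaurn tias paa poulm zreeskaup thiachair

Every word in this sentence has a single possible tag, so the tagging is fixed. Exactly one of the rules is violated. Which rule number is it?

Fixed tagging: determiner verb determiner noun noun preposition noun verb determiner adverb.
Applying the rules: R1 ✗, R2 ✓, R3 ✓.
Only rule 1 fails.

1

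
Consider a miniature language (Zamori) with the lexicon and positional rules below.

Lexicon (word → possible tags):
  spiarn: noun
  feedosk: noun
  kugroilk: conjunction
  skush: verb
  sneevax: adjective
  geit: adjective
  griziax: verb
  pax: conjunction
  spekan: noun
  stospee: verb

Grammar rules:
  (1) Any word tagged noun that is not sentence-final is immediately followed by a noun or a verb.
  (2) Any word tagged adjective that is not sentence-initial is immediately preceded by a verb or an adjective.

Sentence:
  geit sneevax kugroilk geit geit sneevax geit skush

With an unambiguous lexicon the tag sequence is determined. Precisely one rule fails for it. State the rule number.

2

Fixed tagging: adjective adjective conjunction adjective adjective adjective adjective verb.
Checking each rule: R1 ok, R2 fails.
Only rule 2 fails.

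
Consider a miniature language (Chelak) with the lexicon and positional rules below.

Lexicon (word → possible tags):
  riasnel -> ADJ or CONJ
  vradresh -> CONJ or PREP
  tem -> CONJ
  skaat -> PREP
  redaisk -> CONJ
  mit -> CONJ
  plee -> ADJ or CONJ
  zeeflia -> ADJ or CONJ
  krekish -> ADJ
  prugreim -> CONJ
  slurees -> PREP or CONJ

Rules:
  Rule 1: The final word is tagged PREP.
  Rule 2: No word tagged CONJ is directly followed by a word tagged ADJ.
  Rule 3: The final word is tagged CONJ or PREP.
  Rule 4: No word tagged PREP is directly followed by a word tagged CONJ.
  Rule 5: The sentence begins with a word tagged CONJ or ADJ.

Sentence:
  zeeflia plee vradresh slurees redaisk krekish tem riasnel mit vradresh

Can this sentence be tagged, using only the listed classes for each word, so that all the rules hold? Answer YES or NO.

Candidates per position — 1:zeeflia {ADJ,CONJ}; 2:plee {ADJ,CONJ}; 3:vradresh {CONJ,PREP}; 4:slurees {PREP,CONJ}; 5:redaisk {CONJ}; 6:krekish {ADJ}; 7:tem {CONJ}; 8:riasnel {ADJ,CONJ}; 9:mit {CONJ}; 10:vradresh {CONJ,PREP}.
Rule 2 cannot be satisfied by any choice of tags from the lexicon.
So there is no consistent tagging.

NO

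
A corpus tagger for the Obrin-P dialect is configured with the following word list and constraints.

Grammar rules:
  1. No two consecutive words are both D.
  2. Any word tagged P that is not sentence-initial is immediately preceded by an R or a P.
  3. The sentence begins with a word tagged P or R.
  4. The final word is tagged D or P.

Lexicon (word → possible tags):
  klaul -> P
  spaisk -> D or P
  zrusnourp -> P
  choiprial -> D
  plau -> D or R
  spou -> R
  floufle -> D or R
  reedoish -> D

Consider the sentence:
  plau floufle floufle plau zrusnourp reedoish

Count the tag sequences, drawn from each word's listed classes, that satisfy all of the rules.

3

Candidates per position — 1:plau {D,R}; 2:floufle {D,R}; 3:floufle {D,R}; 4:plau {D,R}; 5:zrusnourp {P}; 6:reedoish {D}.
There are 16 candidate sequences in total.
The sequences that satisfy every rule: R D R R P D; R R D R P D; R R R R P D.
Count = 3.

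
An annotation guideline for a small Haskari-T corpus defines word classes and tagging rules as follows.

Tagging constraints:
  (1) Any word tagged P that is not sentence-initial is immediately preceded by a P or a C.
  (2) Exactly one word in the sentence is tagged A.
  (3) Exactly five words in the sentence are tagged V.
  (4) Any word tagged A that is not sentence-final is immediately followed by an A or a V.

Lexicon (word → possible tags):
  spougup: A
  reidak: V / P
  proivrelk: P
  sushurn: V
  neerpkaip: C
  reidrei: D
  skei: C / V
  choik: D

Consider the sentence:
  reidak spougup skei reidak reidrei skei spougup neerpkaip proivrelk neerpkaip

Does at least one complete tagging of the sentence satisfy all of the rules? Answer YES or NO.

Candidates per position — 1:reidak {V,P}; 2:spougup {A}; 3:skei {C,V}; 4:reidak {V,P}; 5:reidrei {D}; 6:skei {C,V}; 7:spougup {A}; 8:neerpkaip {C}; 9:proivrelk {P}; 10:neerpkaip {C}.
Rule 2 cannot be satisfied by any choice of tags from the lexicon.
So there is no consistent tagging.

NO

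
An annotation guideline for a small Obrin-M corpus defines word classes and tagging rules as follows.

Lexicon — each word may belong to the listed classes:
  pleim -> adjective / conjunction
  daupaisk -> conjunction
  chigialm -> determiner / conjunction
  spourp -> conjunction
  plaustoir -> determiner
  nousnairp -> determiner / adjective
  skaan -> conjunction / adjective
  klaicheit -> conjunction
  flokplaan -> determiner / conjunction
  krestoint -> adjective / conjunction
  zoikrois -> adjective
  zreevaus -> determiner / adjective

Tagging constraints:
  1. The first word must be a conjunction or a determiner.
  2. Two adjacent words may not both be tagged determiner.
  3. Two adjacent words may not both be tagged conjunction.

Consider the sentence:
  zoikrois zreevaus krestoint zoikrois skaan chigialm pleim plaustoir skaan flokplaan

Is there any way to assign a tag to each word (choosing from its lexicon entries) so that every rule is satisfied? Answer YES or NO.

NO

Candidates per position — 1:zoikrois {adjective}; 2:zreevaus {determiner,adjective}; 3:krestoint {adjective,conjunction}; 4:zoikrois {adjective}; 5:skaan {conjunction,adjective}; 6:chigialm {determiner,conjunction}; 7:pleim {adjective,conjunction}; 8:plaustoir {determiner}; 9:skaan {conjunction,adjective}; 10:flokplaan {determiner,conjunction}.
Rule 1 cannot be satisfied by any choice of tags from the lexicon.
So there is no consistent tagging.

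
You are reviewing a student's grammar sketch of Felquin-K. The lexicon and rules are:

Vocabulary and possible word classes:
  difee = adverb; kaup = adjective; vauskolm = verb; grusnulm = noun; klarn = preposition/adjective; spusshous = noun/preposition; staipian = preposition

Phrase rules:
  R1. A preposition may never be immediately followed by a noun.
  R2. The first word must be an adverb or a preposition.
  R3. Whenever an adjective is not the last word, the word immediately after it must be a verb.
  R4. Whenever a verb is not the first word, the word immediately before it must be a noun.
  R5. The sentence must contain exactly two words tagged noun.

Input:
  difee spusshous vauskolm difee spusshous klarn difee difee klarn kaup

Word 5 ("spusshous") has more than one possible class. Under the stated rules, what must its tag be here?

Candidates per position — 1:difee {adverb}; 2:spusshous {noun,preposition}; 3:vauskolm {verb}; 4:difee {adverb}; 5:spusshous {noun,preposition}; 6:klarn {preposition,adjective}; 7:difee {adverb}; 8:difee {adverb}; 9:klarn {preposition,adjective}; 10:kaup {adjective}.
Word 2 cannot be preposition — rule 4 would then fail for every completion. It is noun.
Word 5 cannot be preposition — rule 5 would then fail for every completion. It is noun.
Word 6 cannot be adjective — rule 3 would then fail for every completion. It is preposition.
Word 9 cannot be adjective — rule 3 would then fail for every completion. It is preposition.
So the tagging must be: adverb noun verb adverb noun preposition adverb adverb preposition adjective.
Checking: rule 1 satisfied; rule 2 satisfied; rule 3 satisfied; rule 4 satisfied; rule 5 satisfied.

noun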